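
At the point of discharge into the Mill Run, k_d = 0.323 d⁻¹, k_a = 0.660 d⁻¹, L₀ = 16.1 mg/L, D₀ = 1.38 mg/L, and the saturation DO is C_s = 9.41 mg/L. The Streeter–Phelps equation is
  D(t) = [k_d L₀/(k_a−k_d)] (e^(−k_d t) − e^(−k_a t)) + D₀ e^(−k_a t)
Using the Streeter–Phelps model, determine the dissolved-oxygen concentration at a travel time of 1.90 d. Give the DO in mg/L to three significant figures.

DO ≈ 5.07 mg/L

k_d L₀/(k_a−k_d) = 0.323×16.1/(0.660−0.323) = 5.200/0.3370 = 15.43 mg/L.
e^(−k_d t) = e^(−0.323×1.900) = 0.5413; e^(−k_a t) = e^(−0.660×1.900) = 0.2854.
D = 15.43 × (0.5413 − 0.2854) + 1.38 × 0.2854 = 3.950 + 0.3938 = 4.344 mg/L.
DO = C_s − D = 9.41 − 4.344 = 5.066 mg/L.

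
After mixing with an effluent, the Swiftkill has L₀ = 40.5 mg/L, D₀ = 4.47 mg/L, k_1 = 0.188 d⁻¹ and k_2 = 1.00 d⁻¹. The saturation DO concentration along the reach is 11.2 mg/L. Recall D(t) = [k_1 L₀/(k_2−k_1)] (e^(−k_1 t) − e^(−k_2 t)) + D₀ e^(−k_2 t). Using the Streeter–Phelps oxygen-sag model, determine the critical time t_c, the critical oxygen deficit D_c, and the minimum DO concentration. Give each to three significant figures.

t_c ≈ 1.26 d; D_c ≈ 6.01 mg/L; min DO ≈ 5.19 mg/L

With k_2/k_1 = 5.319 and 1 − D₀(k_2−k_1)/(k_1 L₀) = 0.5233,
t_c = ln(5.319 × 0.5233) / (1.00 − 0.188) = ln(2.783) / 0.8120 = 1.024/0.8120 = 1.261 d.
D_c = (k_1/k_2) L₀ e^(−k_1 t_c) = (0.188/1.00) × 40.5 × e^(−0.188×1.261) = 0.1880 × 40.5 × 0.7890 = 6.007 mg/L.
Minimum DO = C_s − D_c = 11.2 − 6.007 = 5.193 mg/L.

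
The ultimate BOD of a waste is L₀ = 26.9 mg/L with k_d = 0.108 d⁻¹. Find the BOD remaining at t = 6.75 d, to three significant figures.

L_t = L₀ e^(−k_d t) = 26.9 × e^(−0.108×6.75) = 26.9 × 0.4824 = 12.98 mg/L.

L ≈ 13.0 mg/L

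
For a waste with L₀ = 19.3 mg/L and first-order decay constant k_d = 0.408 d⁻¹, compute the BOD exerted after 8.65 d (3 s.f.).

y_t = L₀(1 − e^(−k_d t)) = 19.3 × (1 − e^(−0.408×8.65))
= 19.3 × (1 − 0.02933) = 19.3 × 0.9707 = 18.73 mg/L.

y ≈ 18.7 mg/L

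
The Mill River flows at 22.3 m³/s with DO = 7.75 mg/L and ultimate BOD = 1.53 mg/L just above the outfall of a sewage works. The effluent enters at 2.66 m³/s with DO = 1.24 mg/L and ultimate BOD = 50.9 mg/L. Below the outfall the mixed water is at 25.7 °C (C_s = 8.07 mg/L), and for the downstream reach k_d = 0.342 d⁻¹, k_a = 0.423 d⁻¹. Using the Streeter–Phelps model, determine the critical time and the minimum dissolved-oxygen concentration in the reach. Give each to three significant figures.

Mixed DO = (22.3×7.75 + 2.66×1.24)/(22.3+2.66) = 176.1/24.96 = 7.056 mg/L.
Mixed L₀ = (22.3×1.53 + 2.66×50.9)/(24.96) = 169.5/24.96 = 6.791 mg/L.
Initial deficit D₀ = C_s − DO₀ = 8.07 − 7.056 = 1.014 mg/L.
t_c = (1/0.08100) ln[(0.423/0.342)(1 − 1.014×0.08100/(0.342×6.791))] = 12.35 × ln(1.193) = 2.180 d.
D_c = (0.342/0.423) × 6.791 × e^(−0.342×2.180) = 0.8085 × 6.791 × 0.4745 = 2.605 mg/L.
Minimum DO = 8.07 − 2.605 = 5.465 mg/L.

t_c ≈ 2.18 d; minimum DO ≈ 5.46 mg/L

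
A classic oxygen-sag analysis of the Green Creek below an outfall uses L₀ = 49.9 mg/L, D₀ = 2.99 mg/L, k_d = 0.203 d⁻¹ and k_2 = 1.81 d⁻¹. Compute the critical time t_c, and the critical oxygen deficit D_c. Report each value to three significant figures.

t_c ≈ 0.961 d; D_c ≈ 4.60 mg/L

With k_2/k_d = 8.916 and 1 − D₀(k_2−k_d)/(k_d L₀) = 0.5257,
t_c = ln(8.916 × 0.5257) / (1.81 − 0.203) = ln(4.687) / 1.607 = 1.545/1.607 = 0.9613 d.
D_c = (k_d/k_2) L₀ e^(−k_d t_c) = (0.203/1.81) × 49.9 × e^(−0.203×0.9613) = 0.1122 × 49.9 × 0.8227 = 4.604 mg/L.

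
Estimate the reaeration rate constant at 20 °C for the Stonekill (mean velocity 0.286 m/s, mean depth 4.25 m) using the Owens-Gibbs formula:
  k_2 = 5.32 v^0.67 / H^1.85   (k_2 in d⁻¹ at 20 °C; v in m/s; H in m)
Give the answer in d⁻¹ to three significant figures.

k_2 ≈ 0.158 d⁻¹

k_2 = 5.32 × 0.286^0.67 / 4.25^1.85 = 5.32 × 0.4323 / 14.54 = 0.1582 d⁻¹.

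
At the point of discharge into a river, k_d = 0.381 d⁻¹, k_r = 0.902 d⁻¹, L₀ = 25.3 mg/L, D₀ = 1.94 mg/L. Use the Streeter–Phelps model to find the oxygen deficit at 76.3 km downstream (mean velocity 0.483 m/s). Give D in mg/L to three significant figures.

Travel time t = x/v = 76.3 km / (0.483 m/s) = 76300 m / 0.483 m/s = 158000 s = 1.828 d.
k_d L₀/(k_r−k_d) = 0.381×25.3/(0.902−0.381) = 9.639/0.5210 = 18.50 mg/L.
e^(−k_d t) = e^(−0.381×1.828) = 0.4983; e^(−k_r t) = e^(−0.902×1.828) = 0.1922.
D = 18.50 × (0.4983 − 0.1922) + 1.94 × 0.1922 = 5.663 + 0.3729 = 6.036 mg/L.

D ≈ 6.04 mg/L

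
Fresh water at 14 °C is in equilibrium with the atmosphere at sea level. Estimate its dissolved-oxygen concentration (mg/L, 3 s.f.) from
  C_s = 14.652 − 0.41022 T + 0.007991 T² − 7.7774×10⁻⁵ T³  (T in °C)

C_s ≈ 10.3 mg/L

C_s = 14.652 − 0.41022×14 + 0.007991×14² − 7.7774×10⁻⁵×14³ = 10.26 mg/L.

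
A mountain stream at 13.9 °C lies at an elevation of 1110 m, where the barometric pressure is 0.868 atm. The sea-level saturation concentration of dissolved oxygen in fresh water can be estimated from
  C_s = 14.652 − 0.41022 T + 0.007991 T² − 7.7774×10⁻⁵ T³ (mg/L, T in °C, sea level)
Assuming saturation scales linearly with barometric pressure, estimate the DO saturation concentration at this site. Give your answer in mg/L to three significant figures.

C_s ≈ 8.93 mg/L

At sea level: C_s = 14.652 − 0.41022×13.9 + 0.007991×13.9² − 7.7774×10⁻⁵×13.9³ = 10.29 mg/L.
Pressure correction: C_s' = 10.29 × 0.868 = 8.927 mg/L.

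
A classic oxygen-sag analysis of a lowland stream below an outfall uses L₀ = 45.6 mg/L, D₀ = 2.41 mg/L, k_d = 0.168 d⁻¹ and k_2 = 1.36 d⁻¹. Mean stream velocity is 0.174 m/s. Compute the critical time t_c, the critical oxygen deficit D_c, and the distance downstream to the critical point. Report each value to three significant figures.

t_c ≈ 1.36 d; D_c ≈ 4.48 mg/L; x_c ≈ 20.4 km

At the critical point dD/dt = 0, so k_d L₀ e^(−k_d t) = k_2 D. Substituting D(t) from the Streeter–Phelps equation and solving for t gives
t_c = ln[(k_2/k_d)(1 − D₀(k_2−k_d)/(k_d L₀))] / (k_2−k_d).
Here k_2−k_d = 1.192 d⁻¹ and 1 − D₀(k_2−k_d)/(k_d L₀) = 1 − 2.41×1.192/(0.168×45.6) = 0.6250, so
t_c = ln(8.095 × 0.6250) / 1.192 = 1.621 / 1.192 = 1.360 d.
L(t_c) = L₀ e^(−k_d t_c) = 45.6 × 0.7957 = 36.28 mg/L, and at the critical point k_2 D_c = k_d L, so D_c = (0.168/1.36) × 36.28 = 4.482 mg/L.
x_c = v t_c = 0.174 m/s × 1.360 d × 86400 s/d = 20450 m ≈ 20.4 km.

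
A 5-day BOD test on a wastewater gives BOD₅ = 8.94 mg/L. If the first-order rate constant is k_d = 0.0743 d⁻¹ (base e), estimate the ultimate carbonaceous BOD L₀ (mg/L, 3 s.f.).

BOD₅ = L₀(1 − e^(−5k_d)) ⇒ L₀ = BOD₅ / (1 − e^(−5×0.0743))
= 8.94 / (1 − 0.6897) = 8.94 / 0.3103 = 28.81 mg/L.

L₀ ≈ 28.8 mg/L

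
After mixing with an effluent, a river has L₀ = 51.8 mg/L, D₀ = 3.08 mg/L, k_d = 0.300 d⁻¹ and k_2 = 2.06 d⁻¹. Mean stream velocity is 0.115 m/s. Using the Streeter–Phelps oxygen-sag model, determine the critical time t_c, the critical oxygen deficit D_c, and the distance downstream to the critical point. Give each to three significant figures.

At the critical point dD/dt = 0, so k_d L₀ e^(−k_d t) = k_2 D. Substituting D(t) from the Streeter–Phelps equation and solving for t gives
t_c = ln[(k_2/k_d)(1 − D₀(k_2−k_d)/(k_d L₀))] / (k_2−k_d).
Here k_2−k_d = 1.760 d⁻¹ and 1 − D₀(k_2−k_d)/(k_d L₀) = 1 − 3.08×1.760/(0.300×51.8) = 0.6512, so
t_c = ln(6.867 × 0.6512) / 1.760 = 1.498 / 1.760 = 0.8510 d.
L(t_c) = L₀ e^(−k_d t_c) = 51.8 × 0.7747 = 40.13 mg/L, and at the critical point k_2 D_c = k_d L, so D_c = (0.300/2.06) × 40.13 = 5.844 mg/L.
x_c = v t_c = 0.115 m/s × 0.8510 d × 86400 s/d = 8455 m ≈ 8.46 km.

t_c ≈ 0.851 d; D_c ≈ 5.84 mg/L; x_c ≈ 8.46 km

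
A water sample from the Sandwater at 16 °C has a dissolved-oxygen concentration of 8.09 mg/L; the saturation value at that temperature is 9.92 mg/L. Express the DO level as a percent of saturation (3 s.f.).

81.6 % saturation

% saturation = C/C_s × 100 = 8.09/9.92 × 100 = 81.6 %.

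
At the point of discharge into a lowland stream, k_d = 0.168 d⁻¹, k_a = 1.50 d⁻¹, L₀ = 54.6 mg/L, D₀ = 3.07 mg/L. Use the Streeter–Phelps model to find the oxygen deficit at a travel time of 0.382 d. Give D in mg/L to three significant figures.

k_d L₀/(k_a−k_d) = 0.168×54.6/(1.50−0.168) = 9.173/1.332 = 6.886 mg/L.
e^(−k_d t) = e^(−0.168×0.3820) = 0.9378; e^(−k_a t) = e^(−1.50×0.3820) = 0.5638.
D = 6.886 × (0.9378 − 0.5638) + 3.07 × 0.5638 = 2.576 + 1.731 = 4.307 mg/L.

D ≈ 4.31 mg/L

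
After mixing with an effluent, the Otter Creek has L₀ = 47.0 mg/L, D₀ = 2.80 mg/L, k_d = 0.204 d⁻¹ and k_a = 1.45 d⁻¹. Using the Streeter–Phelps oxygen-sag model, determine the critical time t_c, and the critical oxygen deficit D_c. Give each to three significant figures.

t_c ≈ 1.21 d; D_c ≈ 5.17 mg/L

At the critical point dD/dt = 0, so k_d L₀ e^(−k_d t) = k_a D. Substituting D(t) from the Streeter–Phelps equation and solving for t gives
t_c = ln[(k_a/k_d)(1 − D₀(k_a−k_d)/(k_d L₀))] / (k_a−k_d).
Here k_a−k_d = 1.246 d⁻¹ and 1 − D₀(k_a−k_d)/(k_d L₀) = 1 − 2.80×1.246/(0.204×47.0) = 0.6361, so
t_c = ln(7.108 × 0.6361) / 1.246 = 1.509 / 1.246 = 1.211 d.
L(t_c) = L₀ e^(−k_d t_c) = 47.0 × 0.7811 = 36.71 mg/L, and at the critical point k_a D_c = k_d L, so D_c = (0.204/1.45) × 36.71 = 5.165 mg/L.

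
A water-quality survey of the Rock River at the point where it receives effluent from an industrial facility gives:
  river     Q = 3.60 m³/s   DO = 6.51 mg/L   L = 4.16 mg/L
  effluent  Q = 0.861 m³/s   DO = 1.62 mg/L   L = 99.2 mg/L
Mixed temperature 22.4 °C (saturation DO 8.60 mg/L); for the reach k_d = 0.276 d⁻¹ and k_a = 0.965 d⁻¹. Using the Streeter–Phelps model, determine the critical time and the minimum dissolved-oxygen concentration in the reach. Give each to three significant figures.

Mixed DO = (3.60×6.51 + 0.861×1.62)/(3.60+0.861) = 24.83/4.461 = 5.566 mg/L.
Mixed L₀ = (3.60×4.16 + 0.861×99.2)/(4.461) = 100.4/4.461 = 22.50 mg/L.
Initial deficit D₀ = C_s − DO₀ = 8.60 − 5.566 = 3.034 mg/L.
t_c = (1/0.6890) ln[(0.965/0.276)(1 − 3.034×0.6890/(0.276×22.50))] = 1.451 × ln(2.320) = 1.221 d.
D_c = (0.276/0.965) × 22.50 × e^(−0.276×1.221) = 0.2860 × 22.50 × 0.7139 = 4.595 mg/L.
Minimum DO = 8.60 − 4.595 = 4.005 mg/L.

t_c ≈ 1.22 d; minimum DO ≈ 4.01 mg/L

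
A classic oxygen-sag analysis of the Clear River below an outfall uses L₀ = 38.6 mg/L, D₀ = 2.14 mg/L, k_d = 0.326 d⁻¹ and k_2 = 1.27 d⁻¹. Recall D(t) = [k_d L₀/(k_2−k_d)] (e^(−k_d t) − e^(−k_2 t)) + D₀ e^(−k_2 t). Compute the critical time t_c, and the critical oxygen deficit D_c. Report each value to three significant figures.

t_c ≈ 1.26 d; D_c ≈ 6.58 mg/L

At the critical point dD/dt = 0, so k_d L₀ e^(−k_d t) = k_2 D. Substituting D(t) from the Streeter–Phelps equation and solving for t gives
t_c = ln[(k_2/k_d)(1 − D₀(k_2−k_d)/(k_d L₀))] / (k_2−k_d).
Here k_2−k_d = 0.9440 d⁻¹ and 1 − D₀(k_2−k_d)/(k_d L₀) = 1 − 2.14×0.9440/(0.326×38.6) = 0.8395, so
t_c = ln(3.896 × 0.8395) / 0.9440 = 1.185 / 0.9440 = 1.255 d.
D_c = (k_d/k_2) L₀ e^(−k_d t_c) = (0.326/1.27) × 38.6 × e^(−0.326×1.255) = 0.2567 × 38.6 × 0.6642 = 6.581 mg/L.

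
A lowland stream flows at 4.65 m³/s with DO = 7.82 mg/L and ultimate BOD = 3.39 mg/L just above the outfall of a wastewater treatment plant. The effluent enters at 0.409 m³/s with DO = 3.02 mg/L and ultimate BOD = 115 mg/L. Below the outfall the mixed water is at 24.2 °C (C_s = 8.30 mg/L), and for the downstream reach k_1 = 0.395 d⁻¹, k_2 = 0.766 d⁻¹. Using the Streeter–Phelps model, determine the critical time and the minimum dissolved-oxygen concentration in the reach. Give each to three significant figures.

Mixed DO = (4.65×7.82 + 0.409×3.02)/(4.65+0.409) = 37.60/5.059 = 7.432 mg/L.
Mixed L₀ = (4.65×3.39 + 0.409×115)/(5.059) = 62.80/5.059 = 12.41 mg/L.
Initial deficit D₀ = C_s − DO₀ = 8.30 − 7.432 = 0.8681 mg/L.
t_c = (1/0.3710) ln[(0.766/0.395)(1 − 0.8681×0.3710/(0.395×12.41))] = 2.695 × ln(1.812) = 1.602 d.
D_c = (0.395/0.766) × 12.41 × e^(−0.395×1.602) = 0.5157 × 12.41 × 0.5311 = 3.400 mg/L.
Minimum DO = 8.30 − 3.400 = 4.900 mg/L.

t_c ≈ 1.60 d; minimum DO ≈ 4.90 mg/L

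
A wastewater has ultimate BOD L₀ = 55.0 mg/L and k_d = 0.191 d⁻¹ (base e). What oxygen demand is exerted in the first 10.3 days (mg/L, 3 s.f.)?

y ≈ 47.3 mg/L

y_t = L₀(1 − e^(−k_d t)) = 55.0 × (1 − e^(−0.191×10.3))
= 55.0 × (1 − 0.1398) = 55.0 × 0.8602 = 47.31 mg/L.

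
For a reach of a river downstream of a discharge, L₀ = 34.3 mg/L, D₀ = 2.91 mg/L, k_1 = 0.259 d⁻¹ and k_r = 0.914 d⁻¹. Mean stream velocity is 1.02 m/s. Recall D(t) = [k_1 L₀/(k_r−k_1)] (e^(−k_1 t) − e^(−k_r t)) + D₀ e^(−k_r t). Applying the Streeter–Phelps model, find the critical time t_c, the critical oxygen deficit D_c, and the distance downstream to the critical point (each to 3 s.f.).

At the critical point dD/dt = 0, so k_1 L₀ e^(−k_1 t) = k_r D. Substituting D(t) from the Streeter–Phelps equation and solving for t gives
t_c = ln[(k_r/k_1)(1 − D₀(k_r−k_1)/(k_1 L₀))] / (k_r−k_1).
Here k_r−k_1 = 0.6550 d⁻¹ and 1 − D₀(k_r−k_1)/(k_1 L₀) = 1 − 2.91×0.6550/(0.259×34.3) = 0.7854, so
t_c = ln(3.529 × 0.7854) / 0.6550 = 1.019 / 0.6550 = 1.556 d.
D_c = (k_1/k_r) L₀ e^(−k_1 t_c) = (0.259/0.914) × 34.3 × e^(−0.259×1.556) = 0.2834 × 34.3 × 0.6682 = 6.495 mg/L.
x_c = v t_c = 1.02 m/s × 1.556 d × 86400 s/d = 137200 m ≈ 137 km.

t_c ≈ 1.56 d; D_c ≈ 6.49 mg/L; x_c ≈ 137 km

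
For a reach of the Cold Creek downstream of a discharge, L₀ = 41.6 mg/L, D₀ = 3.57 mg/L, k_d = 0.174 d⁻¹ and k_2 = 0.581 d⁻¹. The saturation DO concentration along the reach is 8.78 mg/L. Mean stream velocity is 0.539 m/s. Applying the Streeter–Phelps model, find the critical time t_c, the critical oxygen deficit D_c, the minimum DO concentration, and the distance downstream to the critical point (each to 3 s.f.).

t_c = [1/(k_2−k_d)] ln[(k_2/k_d)(1 − D₀(k_2−k_d)/(k_d L₀))]
= [1/(0.581−0.174)] ln[(0.581/0.174)(1 − 3.57×0.4070/(0.174×41.6))]
= (1/0.4070) ln[3.339 × 0.7993] = 2.457 × ln(2.669) = 2.457 × 0.9816 = 2.412 d.
L(t_c) = L₀ e^(−k_d t_c) = 41.6 × 0.6573 = 27.34 mg/L, and at the critical point k_2 D_c = k_d L, so D_c = (0.174/0.581) × 27.34 = 8.189 mg/L.
Minimum DO = C_s − D_c = 8.78 − 8.189 = 0.5914 mg/L.
x_c = v t_c = 0.539 m/s × 2.412 d × 86400 s/d = 112300 m ≈ 112 km.

t_c ≈ 2.41 d; D_c ≈ 8.19 mg/L; min DO ≈ 0.591 mg/L; x_c ≈ 112 km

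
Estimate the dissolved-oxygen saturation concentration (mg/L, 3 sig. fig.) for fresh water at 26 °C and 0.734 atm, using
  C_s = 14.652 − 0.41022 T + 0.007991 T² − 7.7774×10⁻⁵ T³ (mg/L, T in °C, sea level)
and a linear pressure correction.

At sea level: C_s = 14.652 − 0.41022×26 + 0.007991×26² − 7.7774×10⁻⁵×26³ = 8.021 mg/L.
Pressure correction: C_s' = 8.021 × 0.734 = 5.888 mg/L.

C_s ≈ 5.89 mg/L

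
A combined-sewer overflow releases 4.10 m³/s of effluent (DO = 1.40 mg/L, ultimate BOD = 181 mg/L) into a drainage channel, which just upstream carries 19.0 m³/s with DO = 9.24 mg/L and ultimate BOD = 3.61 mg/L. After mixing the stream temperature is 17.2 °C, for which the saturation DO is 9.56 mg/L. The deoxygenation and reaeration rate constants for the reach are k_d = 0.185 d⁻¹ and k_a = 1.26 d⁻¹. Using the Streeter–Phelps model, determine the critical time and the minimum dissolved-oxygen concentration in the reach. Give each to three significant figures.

Mixed DO = (19.0×9.24 + 4.10×1.40)/(19.0+4.10) = 181.3/23.10 = 7.848 mg/L.
Mixed L₀ = (19.0×3.61 + 4.10×181)/(23.10) = 810.7/23.10 = 35.09 mg/L.
Initial deficit D₀ = C_s − DO₀ = 9.56 − 7.848 = 1.712 mg/L.
t_c = (1/1.075) ln[(1.26/0.185)(1 − 1.712×1.075/(0.185×35.09))] = 0.9302 × ln(4.881) = 1.475 d.
D_c = (0.185/1.26) × 35.09 × e^(−0.185×1.475) = 0.1468 × 35.09 × 0.7612 = 3.922 mg/L.
Minimum DO = 9.56 − 3.922 = 5.638 mg/L.

t_c ≈ 1.47 d; minimum DO ≈ 5.64 mg/L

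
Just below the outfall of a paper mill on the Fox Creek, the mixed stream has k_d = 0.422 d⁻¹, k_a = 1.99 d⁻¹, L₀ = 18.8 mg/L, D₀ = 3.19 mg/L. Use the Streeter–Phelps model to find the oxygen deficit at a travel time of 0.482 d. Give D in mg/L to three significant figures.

D ≈ 3.41 mg/L

k_d L₀/(k_a−k_d) = 0.422×18.8/(1.99−0.422) = 7.934/1.568 = 5.060 mg/L.
e^(−k_d t) = e^(−0.422×0.4820) = 0.8159; e^(−k_a t) = e^(−1.99×0.4820) = 0.3832.
D = 5.060 × (0.8159 − 0.3832) + 3.19 × 0.3832 = 2.190 + 1.222 = 3.412 mg/L.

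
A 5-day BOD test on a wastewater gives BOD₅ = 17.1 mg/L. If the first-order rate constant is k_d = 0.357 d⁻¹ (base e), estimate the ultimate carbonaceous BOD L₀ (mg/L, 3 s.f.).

BOD₅ = L₀(1 − e^(−5k_d)) ⇒ L₀ = BOD₅ / (1 − e^(−5×0.357))
= 17.1 / (1 − 0.1678) = 17.1 / 0.8322 = 20.55 mg/L.

L₀ ≈ 20.5 mg/L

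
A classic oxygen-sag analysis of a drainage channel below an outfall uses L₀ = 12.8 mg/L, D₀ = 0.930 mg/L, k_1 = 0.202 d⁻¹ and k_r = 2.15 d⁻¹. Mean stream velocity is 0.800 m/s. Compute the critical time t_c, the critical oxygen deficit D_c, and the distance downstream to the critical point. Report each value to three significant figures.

t_c ≈ 0.595 d; D_c ≈ 1.07 mg/L; x_c ≈ 41.1 km

At the critical point dD/dt = 0, so k_1 L₀ e^(−k_1 t) = k_r D. Substituting D(t) from the Streeter–Phelps equation and solving for t gives
t_c = ln[(k_r/k_1)(1 − D₀(k_r−k_1)/(k_1 L₀))] / (k_r−k_1).
Here k_r−k_1 = 1.948 d⁻¹ and 1 − D₀(k_r−k_1)/(k_1 L₀) = 1 − 0.930×1.948/(0.202×12.8) = 0.2993, so
t_c = ln(10.64 × 0.2993) / 1.948 = 1.159 / 1.948 = 0.5948 d.
L(t_c) = L₀ e^(−k_1 t_c) = 12.8 × 0.8868 = 11.35 mg/L, and at the critical point k_r D_c = k_1 L, so D_c = (0.202/2.15) × 11.35 = 1.066 mg/L.
x_c = v t_c = 0.800 m/s × 0.5948 d × 86400 s/d = 41120 m ≈ 41.1 km.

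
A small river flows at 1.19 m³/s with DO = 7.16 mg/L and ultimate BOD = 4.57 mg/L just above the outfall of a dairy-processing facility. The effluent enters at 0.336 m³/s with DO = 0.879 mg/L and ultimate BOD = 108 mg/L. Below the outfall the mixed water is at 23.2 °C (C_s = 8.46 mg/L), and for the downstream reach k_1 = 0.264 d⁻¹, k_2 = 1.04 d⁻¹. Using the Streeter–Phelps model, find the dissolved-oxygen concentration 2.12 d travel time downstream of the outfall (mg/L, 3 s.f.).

Mixed DO = (1.19×7.16 + 0.336×0.879)/(1.19+0.336) = 8.816/1.526 = 5.777 mg/L.
Mixed L₀ = (1.19×4.57 + 0.336×108)/(1.526) = 41.73/1.526 = 27.34 mg/L.
Initial deficit D₀ = C_s − DO₀ = 8.46 − 5.777 = 2.683 mg/L.
D(2.12) = [0.264×27.34/(1.04−0.264)](e^(−0.264×2.12) − e^(−1.04×2.12)) + 2.683 e^(−1.04×2.12)
= 9.302 × (0.5714 − 0.1103) + 2.683 × 0.1103 = 4.585 mg/L.
DO = 8.46 − 4.585 = 3.875 mg/L.

DO ≈ 3.87 mg/L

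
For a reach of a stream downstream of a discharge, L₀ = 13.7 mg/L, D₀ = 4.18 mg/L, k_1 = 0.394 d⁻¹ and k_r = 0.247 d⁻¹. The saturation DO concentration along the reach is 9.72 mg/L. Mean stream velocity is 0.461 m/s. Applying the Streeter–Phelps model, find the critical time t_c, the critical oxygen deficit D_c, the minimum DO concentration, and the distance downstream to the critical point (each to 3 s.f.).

With k_r/k_1 = 0.6269 and 1 − D₀(k_r−k_1)/(k_1 L₀) = 1.114,
t_c = ln(0.6269 × 1.114) / (0.247 − 0.394) = ln(0.6983) / -0.1470 = -0.3592/-0.1470 = 2.443 d.
L(t_c) = L₀ e^(−k_1 t_c) = 13.7 × 0.3819 = 5.232 mg/L, and at the critical point k_r D_c = k_1 L, so D_c = (0.394/0.247) × 5.232 = 8.346 mg/L.
Minimum DO = C_s − D_c = 9.72 − 8.346 = 1.374 mg/L.
x_c = v t_c = 0.461 m/s × 2.443 d × 86400 s/d = 97310 m ≈ 97.3 km.

t_c ≈ 2.44 d; D_c ≈ 8.35 mg/L; min DO ≈ 1.37 mg/L; x_c ≈ 97.3 km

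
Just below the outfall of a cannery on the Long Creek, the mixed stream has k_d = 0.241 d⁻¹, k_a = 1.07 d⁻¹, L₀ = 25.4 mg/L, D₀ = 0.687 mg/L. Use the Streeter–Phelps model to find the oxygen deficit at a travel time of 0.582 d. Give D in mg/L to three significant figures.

k_d L₀/(k_a−k_d) = 0.241×25.4/(1.07−0.241) = 6.121/0.8290 = 7.384 mg/L.
e^(−k_d t) = e^(−0.241×0.5820) = 0.8691; e^(−k_a t) = e^(−1.07×0.5820) = 0.5365.
D = 7.384 × (0.8691 − 0.5365) + 0.687 × 0.5365 = 2.456 + 0.3686 = 2.825 mg/L.

D ≈ 2.82 mg/L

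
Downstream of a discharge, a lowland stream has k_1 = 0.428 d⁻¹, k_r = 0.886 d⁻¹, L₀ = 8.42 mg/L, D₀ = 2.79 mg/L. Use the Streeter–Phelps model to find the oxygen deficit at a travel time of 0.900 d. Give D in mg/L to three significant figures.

D ≈ 3.07 mg/L

k_1 L₀/(k_r−k_1) = 0.428×8.42/(0.886−0.428) = 3.604/0.4580 = 7.868 mg/L.
e^(−k_1 t) = e^(−0.428×0.9000) = 0.6803; e^(−k_r t) = e^(−0.886×0.9000) = 0.4505.
D = 7.868 × (0.6803 − 0.4505) + 2.79 × 0.4505 = 1.808 + 1.257 = 3.065 mg/L.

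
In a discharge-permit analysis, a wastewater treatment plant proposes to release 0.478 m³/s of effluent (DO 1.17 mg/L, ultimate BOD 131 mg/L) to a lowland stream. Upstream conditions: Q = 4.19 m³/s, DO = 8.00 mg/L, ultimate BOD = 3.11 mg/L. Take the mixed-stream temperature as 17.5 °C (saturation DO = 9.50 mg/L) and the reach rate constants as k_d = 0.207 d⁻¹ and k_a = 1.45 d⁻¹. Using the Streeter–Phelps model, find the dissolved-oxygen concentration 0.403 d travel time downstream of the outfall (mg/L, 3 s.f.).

Mixed DO = (4.19×8.00 + 0.478×1.17)/(4.19+0.478) = 34.08/4.668 = 7.301 mg/L.
Mixed L₀ = (4.19×3.11 + 0.478×131)/(4.668) = 75.65/4.668 = 16.21 mg/L.
Initial deficit D₀ = C_s − DO₀ = 9.50 − 7.301 = 2.199 mg/L.
D(0.403) = [0.207×16.21/(1.45−0.207)](e^(−0.207×0.403) − e^(−1.45×0.403)) + 2.199 e^(−1.45×0.403)
= 2.699 × (0.9200 − 0.5575) + 2.199 × 0.5575 = 2.204 mg/L.
DO = 9.50 − 2.204 = 7.296 mg/L.

DO ≈ 7.30 mg/L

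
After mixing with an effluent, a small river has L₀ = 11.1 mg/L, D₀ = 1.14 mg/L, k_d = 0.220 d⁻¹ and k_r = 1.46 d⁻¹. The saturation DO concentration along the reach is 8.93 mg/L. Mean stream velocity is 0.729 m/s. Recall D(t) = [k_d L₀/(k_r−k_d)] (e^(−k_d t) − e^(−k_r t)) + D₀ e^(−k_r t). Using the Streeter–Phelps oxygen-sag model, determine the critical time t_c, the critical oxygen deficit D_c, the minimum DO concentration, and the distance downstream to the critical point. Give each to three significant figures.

t_c = [1/(k_r−k_d)] ln[(k_r/k_d)(1 − D₀(k_r−k_d)/(k_d L₀))]
= [1/(1.46−0.220)] ln[(1.46/0.220)(1 − 1.14×1.240/(0.220×11.1))]
= (1/1.240) ln[6.636 × 0.4211] = 0.8065 × ln(2.795) = 0.8065 × 1.028 = 0.8288 d.
D_c = (k_d/k_r) L₀ e^(−k_d t_c) = (0.220/1.46) × 11.1 × e^(−0.220×0.8288) = 0.1507 × 11.1 × 0.8333 = 1.394 mg/L.
Minimum DO = C_s − D_c = 8.93 − 1.394 = 7.536 mg/L.
x_c = v t_c = 0.729 m/s × 0.8288 d × 86400 s/d = 52200 m ≈ 52.2 km.

t_c ≈ 0.829 d; D_c ≈ 1.39 mg/L; min DO ≈ 7.54 mg/L; x_c ≈ 52.2 km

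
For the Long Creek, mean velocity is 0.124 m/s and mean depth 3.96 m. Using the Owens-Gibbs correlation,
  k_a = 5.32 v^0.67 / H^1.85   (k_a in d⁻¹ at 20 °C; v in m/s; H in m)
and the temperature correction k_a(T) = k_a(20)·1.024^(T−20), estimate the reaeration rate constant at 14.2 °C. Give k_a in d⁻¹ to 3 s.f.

k_a(20) = 5.32 × 0.124^0.67 / 3.96^1.85 = 5.32 × 0.2469 / 12.76 = 0.1030 d⁻¹.
k_a(14.2) = 0.1030 × 1.024^(14.2−20) = 0.1030 × 0.8715 = 0.08975 d⁻¹.

k_a ≈ 0.0897 d⁻¹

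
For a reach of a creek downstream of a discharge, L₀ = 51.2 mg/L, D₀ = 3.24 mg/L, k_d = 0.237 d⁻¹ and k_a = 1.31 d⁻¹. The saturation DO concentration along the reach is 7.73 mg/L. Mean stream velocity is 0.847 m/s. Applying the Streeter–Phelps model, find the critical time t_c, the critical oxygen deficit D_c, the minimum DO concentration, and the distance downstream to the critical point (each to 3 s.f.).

At the critical point dD/dt = 0, so k_d L₀ e^(−k_d t) = k_a D. Substituting D(t) from the Streeter–Phelps equation and solving for t gives
t_c = ln[(k_a/k_d)(1 − D₀(k_a−k_d)/(k_d L₀))] / (k_a−k_d).
Here k_a−k_d = 1.073 d⁻¹ and 1 − D₀(k_a−k_d)/(k_d L₀) = 1 − 3.24×1.073/(0.237×51.2) = 0.7135, so
t_c = ln(5.527 × 0.7135) / 1.073 = 1.372 / 1.073 = 1.279 d.
D_c = (k_d/k_a) L₀ e^(−k_d t_c) = (0.237/1.31) × 51.2 × e^(−0.237×1.279) = 0.1809 × 51.2 × 0.7385 = 6.841 mg/L.
Minimum DO = C_s − D_c = 7.73 − 6.841 = 0.8889 mg/L.
x_c = v t_c = 0.847 m/s × 1.279 d × 86400 s/d = 93580 m ≈ 93.6 km.

t_c ≈ 1.28 d; D_c ≈ 6.84 mg/L; min DO ≈ 0.889 mg/L; x_c ≈ 93.6 km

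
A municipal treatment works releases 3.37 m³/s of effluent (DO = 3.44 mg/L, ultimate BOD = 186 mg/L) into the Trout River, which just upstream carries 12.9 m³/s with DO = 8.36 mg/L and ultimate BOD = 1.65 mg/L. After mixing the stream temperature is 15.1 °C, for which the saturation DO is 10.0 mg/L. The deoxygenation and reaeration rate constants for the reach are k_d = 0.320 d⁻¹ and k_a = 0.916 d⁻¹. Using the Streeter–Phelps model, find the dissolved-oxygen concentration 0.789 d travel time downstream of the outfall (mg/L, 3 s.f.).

DO ≈ 2.48 mg/L

Mixed DO = (12.9×8.36 + 3.37×3.44)/(12.9+3.37) = 119.4/16.27 = 7.341 mg/L.
Mixed L₀ = (12.9×1.65 + 3.37×186)/(16.27) = 648.1/16.27 = 39.83 mg/L.
Initial deficit D₀ = C_s − DO₀ = 10.0 − 7.341 = 2.659 mg/L.
D(0.789) = [0.320×39.83/(0.916−0.320)](e^(−0.320×0.789) − e^(−0.916×0.789)) + 2.659 e^(−0.916×0.789)
= 21.39 × (0.7769 − 0.4854) + 2.659 × 0.4854 = 7.524 mg/L.
DO = 10.0 − 7.524 = 2.476 mg/L.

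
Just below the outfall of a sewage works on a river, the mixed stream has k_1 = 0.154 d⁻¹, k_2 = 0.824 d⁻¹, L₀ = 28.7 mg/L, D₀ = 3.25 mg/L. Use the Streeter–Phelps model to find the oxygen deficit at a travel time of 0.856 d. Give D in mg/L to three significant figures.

k_1 L₀/(k_2−k_1) = 0.154×28.7/(0.824−0.154) = 4.420/0.6700 = 6.597 mg/L.
e^(−k_1 t) = e^(−0.154×0.8560) = 0.8765; e^(−k_2 t) = e^(−0.824×0.8560) = 0.4939.
D = 6.597 × (0.8765 − 0.4939) + 3.25 × 0.4939 = 2.524 + 1.605 = 4.129 mg/L.

D ≈ 4.13 mg/L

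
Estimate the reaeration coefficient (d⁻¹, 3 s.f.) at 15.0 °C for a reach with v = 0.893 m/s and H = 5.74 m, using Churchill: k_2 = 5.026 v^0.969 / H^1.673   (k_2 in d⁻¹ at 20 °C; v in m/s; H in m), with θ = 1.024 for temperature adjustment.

k_2(20) = 5.026 × 0.893^0.969 / 5.74^1.673 = 5.026 × 0.8961 / 18.61 = 0.2421 d⁻¹.
k_2(15.0) = 0.2421 × 1.024^(15.0−20) = 0.2421 × 0.8882 = 0.2150 d⁻¹.

k_2 ≈ 0.215 d⁻¹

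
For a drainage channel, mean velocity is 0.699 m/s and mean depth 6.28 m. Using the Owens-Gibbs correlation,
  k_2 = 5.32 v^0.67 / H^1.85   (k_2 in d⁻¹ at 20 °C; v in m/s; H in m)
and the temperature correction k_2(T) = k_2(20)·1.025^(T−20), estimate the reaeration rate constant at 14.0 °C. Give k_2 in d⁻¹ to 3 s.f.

k_2 ≈ 0.121 d⁻¹

k_2(20) = 5.32 × 0.699^0.67 / 6.28^1.85 = 5.32 × 0.7867 / 29.94 = 0.1398 d⁻¹.
k_2(14.0) = 0.1398 × 1.025^(14.0−20) = 0.1398 × 0.8623 = 0.1205 d⁻¹.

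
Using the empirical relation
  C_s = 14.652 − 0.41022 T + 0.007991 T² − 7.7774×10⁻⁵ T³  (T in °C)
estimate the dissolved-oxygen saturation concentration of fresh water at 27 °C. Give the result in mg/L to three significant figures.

C_s ≈ 7.87 mg/L

C_s = 14.652 − 0.41022×27 + 0.007991×27² − 7.7774×10⁻⁵×27³ = 7.871 mg/L.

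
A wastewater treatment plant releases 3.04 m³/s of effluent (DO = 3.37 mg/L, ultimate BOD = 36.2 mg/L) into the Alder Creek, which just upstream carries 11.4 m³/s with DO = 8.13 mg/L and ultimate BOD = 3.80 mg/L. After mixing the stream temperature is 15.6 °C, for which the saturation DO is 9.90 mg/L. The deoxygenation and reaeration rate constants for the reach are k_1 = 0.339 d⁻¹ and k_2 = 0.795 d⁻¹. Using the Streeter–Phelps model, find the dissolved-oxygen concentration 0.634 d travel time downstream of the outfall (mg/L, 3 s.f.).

Mixed DO = (11.4×8.13 + 3.04×3.37)/(11.4+3.04) = 102.9/14.44 = 7.128 mg/L.
Mixed L₀ = (11.4×3.80 + 3.04×36.2)/(14.44) = 153.4/14.44 = 10.62 mg/L.
Initial deficit D₀ = C_s − DO₀ = 9.90 − 7.128 = 2.772 mg/L.
D(0.634) = [0.339×10.62/(0.795−0.339)](e^(−0.339×0.634) − e^(−0.795×0.634)) + 2.772 e^(−0.795×0.634)
= 7.896 × (0.8066 − 0.6041) + 2.772 × 0.6041 = 3.274 mg/L.
DO = 9.90 − 3.274 = 6.626 mg/L.

DO ≈ 6.63 mg/L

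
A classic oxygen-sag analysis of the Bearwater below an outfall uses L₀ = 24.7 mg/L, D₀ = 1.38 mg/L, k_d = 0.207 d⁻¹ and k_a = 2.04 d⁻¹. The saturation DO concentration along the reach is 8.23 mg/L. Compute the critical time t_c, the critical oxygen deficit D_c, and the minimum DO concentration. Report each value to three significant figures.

t_c ≈ 0.876 d; D_c ≈ 2.09 mg/L; min DO ≈ 6.14 mg/L

With k_a/k_d = 9.855 and 1 − D₀(k_a−k_d)/(k_d L₀) = 0.5053,
t_c = ln(9.855 × 0.5053) / (2.04 − 0.207) = ln(4.979) / 1.833 = 1.605/1.833 = 0.8758 d.
L(t_c) = L₀ e^(−k_d t_c) = 24.7 × 0.8342 = 20.60 mg/L, and at the critical point k_a D_c = k_d L, so D_c = (0.207/2.04) × 20.60 = 2.091 mg/L.
Minimum DO = C_s − D_c = 8.23 − 2.091 = 6.139 mg/L.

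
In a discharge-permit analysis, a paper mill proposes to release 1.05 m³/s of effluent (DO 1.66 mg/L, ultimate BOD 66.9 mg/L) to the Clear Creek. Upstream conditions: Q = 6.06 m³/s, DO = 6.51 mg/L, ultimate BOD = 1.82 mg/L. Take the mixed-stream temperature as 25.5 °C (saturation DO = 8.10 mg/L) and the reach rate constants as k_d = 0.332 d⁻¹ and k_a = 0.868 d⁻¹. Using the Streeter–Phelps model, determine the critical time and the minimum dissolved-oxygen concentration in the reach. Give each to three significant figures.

t_c ≈ 1.06 d; minimum DO ≈ 5.02 mg/L

Mixed DO = (6.06×6.51 + 1.05×1.66)/(6.06+1.05) = 41.19/7.110 = 5.794 mg/L.
Mixed L₀ = (6.06×1.82 + 1.05×66.9)/(7.110) = 81.27/7.110 = 11.43 mg/L.
Initial deficit D₀ = C_s − DO₀ = 8.10 − 5.794 = 2.306 mg/L.
t_c = (1/0.5360) ln[(0.868/0.332)(1 − 2.306×0.5360/(0.332×11.43))] = 1.866 × ln(1.763) = 1.058 d.
D_c = (0.332/0.868) × 11.43 × e^(−0.332×1.058) = 0.3825 × 11.43 × 0.7039 = 3.077 mg/L.
Minimum DO = 8.10 − 3.077 = 5.023 mg/L.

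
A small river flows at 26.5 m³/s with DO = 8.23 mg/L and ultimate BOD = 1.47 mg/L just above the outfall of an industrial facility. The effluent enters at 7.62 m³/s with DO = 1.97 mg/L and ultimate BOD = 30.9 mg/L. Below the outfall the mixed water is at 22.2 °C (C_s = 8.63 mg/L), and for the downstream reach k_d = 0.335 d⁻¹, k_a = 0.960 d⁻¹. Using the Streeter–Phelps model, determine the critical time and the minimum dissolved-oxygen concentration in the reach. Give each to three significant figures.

Mixed DO = (26.5×8.23 + 7.62×1.97)/(26.5+7.62) = 233.1/34.12 = 6.832 mg/L.
Mixed L₀ = (26.5×1.47 + 7.62×30.9)/(34.12) = 274.4/34.12 = 8.043 mg/L.
Initial deficit D₀ = C_s − DO₀ = 8.63 − 6.832 = 1.798 mg/L.
t_c = (1/0.6250) ln[(0.960/0.335)(1 − 1.798×0.6250/(0.335×8.043))] = 1.600 × ln(1.670) = 0.8209 d.
D_c = (0.335/0.960) × 8.043 × e^(−0.335×0.8209) = 0.3490 × 8.043 × 0.7596 = 2.132 mg/L.
Minimum DO = 8.63 − 2.132 = 6.498 mg/L.

t_c ≈ 0.821 d; minimum DO ≈ 6.50 mg/L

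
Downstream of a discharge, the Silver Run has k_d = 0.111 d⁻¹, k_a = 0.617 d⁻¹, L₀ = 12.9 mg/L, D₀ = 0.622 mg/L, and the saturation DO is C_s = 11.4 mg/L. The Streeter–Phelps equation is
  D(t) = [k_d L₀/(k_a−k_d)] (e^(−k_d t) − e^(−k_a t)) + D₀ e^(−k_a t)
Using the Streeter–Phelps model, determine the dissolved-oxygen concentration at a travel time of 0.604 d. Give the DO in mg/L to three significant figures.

k_d L₀/(k_a−k_d) = 0.111×12.9/(0.617−0.111) = 1.432/0.5060 = 2.830 mg/L.
e^(−k_d t) = e^(−0.111×0.6040) = 0.9352; e^(−k_a t) = e^(−0.617×0.6040) = 0.6889.
D = 2.830 × (0.9352 − 0.6889) + 0.622 × 0.6889 = 0.6969 + 0.4285 = 1.125 mg/L.
DO = C_s − D = 11.4 − 1.125 = 10.27 mg/L.

DO ≈ 10.3 mg/L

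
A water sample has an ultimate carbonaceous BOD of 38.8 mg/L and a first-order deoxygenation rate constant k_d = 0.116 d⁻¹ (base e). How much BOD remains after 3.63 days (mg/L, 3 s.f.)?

L ≈ 25.5 mg/L

L_t = L₀ e^(−k_d t) = 38.8 × e^(−0.116×3.63) = 38.8 × 0.6563 = 25.47 mg/L.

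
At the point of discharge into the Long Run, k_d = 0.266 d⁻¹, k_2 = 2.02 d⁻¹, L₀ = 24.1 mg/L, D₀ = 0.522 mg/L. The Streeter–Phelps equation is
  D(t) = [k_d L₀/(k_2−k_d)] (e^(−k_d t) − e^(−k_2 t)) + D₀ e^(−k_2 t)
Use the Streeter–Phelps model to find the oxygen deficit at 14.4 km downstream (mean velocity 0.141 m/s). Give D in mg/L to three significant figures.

Travel time t = x/v = 14.4 km / (0.141 m/s) = 14400 m / 0.141 m/s = 102100 s = 1.182 d.
k_d L₀/(k_2−k_d) = 0.266×24.1/(2.02−0.266) = 6.411/1.754 = 3.655 mg/L.
e^(−k_d t) = e^(−0.266×1.182) = 0.7302; e^(−k_2 t) = e^(−2.02×1.182) = 0.09184.
D = 3.655 × (0.7302 − 0.09184) + 0.522 × 0.09184 = 2.333 + 0.04794 = 2.381 mg/L.

D ≈ 2.38 mg/L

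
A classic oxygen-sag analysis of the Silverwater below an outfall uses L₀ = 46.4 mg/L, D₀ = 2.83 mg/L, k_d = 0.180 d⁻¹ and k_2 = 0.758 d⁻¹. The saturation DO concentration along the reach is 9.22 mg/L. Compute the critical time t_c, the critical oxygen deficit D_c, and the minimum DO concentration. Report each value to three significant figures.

At the critical point dD/dt = 0, so k_d L₀ e^(−k_d t) = k_2 D. Substituting D(t) from the Streeter–Phelps equation and solving for t gives
t_c = ln[(k_2/k_d)(1 − D₀(k_2−k_d)/(k_d L₀))] / (k_2−k_d).
Here k_2−k_d = 0.5780 d⁻¹ and 1 − D₀(k_2−k_d)/(k_d L₀) = 1 − 2.83×0.5780/(0.180×46.4) = 0.8041, so
t_c = ln(4.211 × 0.8041) / 0.5780 = 1.220 / 0.5780 = 2.110 d.
L(t_c) = L₀ e^(−k_d t_c) = 46.4 × 0.6840 = 31.74 mg/L, and at the critical point k_2 D_c = k_d L, so D_c = (0.180/0.758) × 31.74 = 7.536 mg/L.
Minimum DO = C_s − D_c = 9.22 − 7.536 = 1.684 mg/L.

t_c ≈ 2.11 d; D_c ≈ 7.54 mg/L; min DO ≈ 1.68 mg/L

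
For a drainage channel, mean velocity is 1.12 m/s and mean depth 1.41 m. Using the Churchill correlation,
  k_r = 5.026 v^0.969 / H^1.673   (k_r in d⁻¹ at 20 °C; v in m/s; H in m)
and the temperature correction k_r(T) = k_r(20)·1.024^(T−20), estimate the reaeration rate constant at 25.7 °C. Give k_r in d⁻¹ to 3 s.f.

k_r(20) = 5.026 × 1.12^0.969 / 1.41^1.673 = 5.026 × 1.116 / 1.777 = 3.157 d⁻¹.
k_r(25.7) = 3.157 × 1.024^(25.7−20) = 3.157 × 1.145 = 3.614 d⁻¹.

k_r ≈ 3.61 d⁻¹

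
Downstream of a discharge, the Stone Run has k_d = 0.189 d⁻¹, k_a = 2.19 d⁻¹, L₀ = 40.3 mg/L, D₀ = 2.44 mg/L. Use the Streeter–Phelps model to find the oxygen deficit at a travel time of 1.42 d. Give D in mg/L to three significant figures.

D ≈ 2.85 mg/L

k_d L₀/(k_a−k_d) = 0.189×40.3/(2.19−0.189) = 7.617/2.001 = 3.806 mg/L.
e^(−k_d t) = e^(−0.189×1.420) = 0.7646; e^(−k_a t) = e^(−2.19×1.420) = 0.04461.
D = 3.806 × (0.7646 − 0.04461) + 2.44 × 0.04461 = 2.741 + 0.1088 = 2.850 mg/L.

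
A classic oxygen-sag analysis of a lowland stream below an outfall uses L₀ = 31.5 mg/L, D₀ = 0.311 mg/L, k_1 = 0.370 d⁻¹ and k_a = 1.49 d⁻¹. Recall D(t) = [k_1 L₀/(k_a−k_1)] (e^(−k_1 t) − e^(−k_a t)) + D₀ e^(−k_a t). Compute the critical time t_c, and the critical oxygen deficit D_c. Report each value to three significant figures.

t_c ≈ 1.22 d; D_c ≈ 4.99 mg/L

With k_a/k_1 = 4.027 and 1 − D₀(k_a−k_1)/(k_1 L₀) = 0.9701,
t_c = ln(4.027 × 0.9701) / (1.49 − 0.370) = ln(3.907) / 1.120 = 1.363/1.120 = 1.217 d.
L(t_c) = L₀ e^(−k_1 t_c) = 31.5 × 0.6375 = 20.08 mg/L, and at the critical point k_a D_c = k_1 L, so D_c = (0.370/1.49) × 20.08 = 4.987 mg/L.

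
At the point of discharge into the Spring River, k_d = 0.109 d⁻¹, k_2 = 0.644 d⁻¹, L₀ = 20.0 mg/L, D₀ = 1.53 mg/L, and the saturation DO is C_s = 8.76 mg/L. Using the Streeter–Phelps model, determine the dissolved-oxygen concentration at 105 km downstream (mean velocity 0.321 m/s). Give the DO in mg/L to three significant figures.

Travel time t = x/v = 105 km / (0.321 m/s) = 105000 m / 0.321 m/s = 327100 s = 3.786 d.
k_d L₀/(k_2−k_d) = 0.109×20.0/(0.644−0.109) = 2.180/0.5350 = 4.075 mg/L.
e^(−k_d t) = e^(−0.109×3.786) = 0.6619; e^(−k_2 t) = e^(−0.644×3.786) = 0.08732.
D = 4.075 × (0.6619 − 0.08732) + 1.53 × 0.08732 = 2.341 + 0.1336 = 2.475 mg/L.
DO = C_s − D = 8.76 − 2.475 = 6.285 mg/L.

DO ≈ 6.29 mg/L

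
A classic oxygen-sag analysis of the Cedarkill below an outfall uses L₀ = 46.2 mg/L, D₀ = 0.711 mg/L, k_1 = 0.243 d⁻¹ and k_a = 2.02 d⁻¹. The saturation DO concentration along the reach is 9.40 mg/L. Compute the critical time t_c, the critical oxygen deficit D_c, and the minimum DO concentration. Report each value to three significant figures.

t_c ≈ 1.12 d; D_c ≈ 4.23 mg/L; min DO ≈ 5.17 mg/L

With k_a/k_1 = 8.313 and 1 − D₀(k_a−k_1)/(k_1 L₀) = 0.8875,
t_c = ln(8.313 × 0.8875) / (2.02 − 0.243) = ln(7.377) / 1.777 = 1.998/1.777 = 1.125 d.
L(t_c) = L₀ e^(−k_1 t_c) = 46.2 × 0.7609 = 35.15 mg/L, and at the critical point k_a D_c = k_1 L, so D_c = (0.243/2.02) × 35.15 = 4.229 mg/L.
Minimum DO = C_s − D_c = 9.40 − 4.229 = 5.171 mg/L.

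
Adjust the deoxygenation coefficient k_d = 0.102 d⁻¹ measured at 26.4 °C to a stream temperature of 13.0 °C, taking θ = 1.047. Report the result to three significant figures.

k_d(T₂) = k_d(T₁) · θ^(T₂−T₁) = 0.102 × 1.047^(13.0−26.4)
= 0.102 × 1.047^-13.4 = 0.102 × 0.5404 = 0.05512 d⁻¹.

k_d ≈ 0.0551 d⁻¹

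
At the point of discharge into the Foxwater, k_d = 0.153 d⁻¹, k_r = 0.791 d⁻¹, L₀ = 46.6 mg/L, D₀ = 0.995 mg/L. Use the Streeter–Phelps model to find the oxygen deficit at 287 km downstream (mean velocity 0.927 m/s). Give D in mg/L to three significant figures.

Travel time t = x/v = 287 km / (0.927 m/s) = 287000 m / 0.927 m/s = 309600 s = 3.583 d.
k_d L₀/(k_r−k_d) = 0.153×46.6/(0.791−0.153) = 7.130/0.6380 = 11.18 mg/L.
e^(−k_d t) = e^(−0.153×3.583) = 0.5780; e^(−k_r t) = e^(−0.791×3.583) = 0.05875.
D = 11.18 × (0.5780 − 0.05875) + 0.995 × 0.05875 = 5.802 + 0.05846 = 5.861 mg/L.

D ≈ 5.86 mg/L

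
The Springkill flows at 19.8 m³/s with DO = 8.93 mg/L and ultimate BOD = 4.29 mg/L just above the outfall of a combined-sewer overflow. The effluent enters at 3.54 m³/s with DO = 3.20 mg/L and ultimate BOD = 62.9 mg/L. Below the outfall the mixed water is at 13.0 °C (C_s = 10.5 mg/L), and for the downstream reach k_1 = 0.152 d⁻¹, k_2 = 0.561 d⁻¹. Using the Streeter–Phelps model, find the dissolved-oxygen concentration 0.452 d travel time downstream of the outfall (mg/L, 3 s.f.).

Mixed DO = (19.8×8.93 + 3.54×3.20)/(19.8+3.54) = 188.1/23.34 = 8.061 mg/L.
Mixed L₀ = (19.8×4.29 + 3.54×62.9)/(23.34) = 307.6/23.34 = 13.18 mg/L.
Initial deficit D₀ = C_s − DO₀ = 10.5 − 8.061 = 2.439 mg/L.
D(0.452) = [0.152×13.18/(0.561−0.152)](e^(−0.152×0.452) − e^(−0.561×0.452)) + 2.439 e^(−0.561×0.452)
= 4.898 × (0.9336 − 0.7760) + 2.439 × 0.7760 = 2.665 mg/L.
DO = 10.5 − 2.665 = 7.835 mg/L.

DO ≈ 7.84 mg/L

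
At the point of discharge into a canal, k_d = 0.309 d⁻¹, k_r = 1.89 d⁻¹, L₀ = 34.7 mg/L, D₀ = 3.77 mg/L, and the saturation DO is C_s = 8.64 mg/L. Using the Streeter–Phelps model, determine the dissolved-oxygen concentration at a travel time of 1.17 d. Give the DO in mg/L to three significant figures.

k_d L₀/(k_r−k_d) = 0.309×34.7/(1.89−0.309) = 10.72/1.581 = 6.782 mg/L.
e^(−k_d t) = e^(−0.309×1.170) = 0.6966; e^(−k_r t) = e^(−1.89×1.170) = 0.1096.
D = 6.782 × (0.6966 − 0.1096) + 3.77 × 0.1096 = 3.981 + 0.4130 = 4.394 mg/L.
DO = C_s − D = 8.64 − 4.394 = 4.246 mg/L.

DO ≈ 4.25 mg/L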